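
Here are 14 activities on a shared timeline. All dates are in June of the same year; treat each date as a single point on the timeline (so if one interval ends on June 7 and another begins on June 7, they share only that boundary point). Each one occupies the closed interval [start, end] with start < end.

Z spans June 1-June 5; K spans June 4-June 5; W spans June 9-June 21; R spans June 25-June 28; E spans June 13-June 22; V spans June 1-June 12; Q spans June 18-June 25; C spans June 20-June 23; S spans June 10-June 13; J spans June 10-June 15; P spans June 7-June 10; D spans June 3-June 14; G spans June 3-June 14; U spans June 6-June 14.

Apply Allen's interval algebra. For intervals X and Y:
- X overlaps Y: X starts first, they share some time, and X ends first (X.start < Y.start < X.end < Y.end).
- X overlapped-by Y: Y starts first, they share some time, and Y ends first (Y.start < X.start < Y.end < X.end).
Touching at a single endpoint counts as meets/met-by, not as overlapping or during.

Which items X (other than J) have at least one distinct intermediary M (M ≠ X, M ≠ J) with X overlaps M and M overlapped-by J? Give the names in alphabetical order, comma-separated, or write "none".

D, G, U, W

Target J = [June 10, June 15].
Intermediaries M with M overlapped-by J: E.
Via E — items with X overlaps E: D, G, U, W.
Union: D, G, U, W.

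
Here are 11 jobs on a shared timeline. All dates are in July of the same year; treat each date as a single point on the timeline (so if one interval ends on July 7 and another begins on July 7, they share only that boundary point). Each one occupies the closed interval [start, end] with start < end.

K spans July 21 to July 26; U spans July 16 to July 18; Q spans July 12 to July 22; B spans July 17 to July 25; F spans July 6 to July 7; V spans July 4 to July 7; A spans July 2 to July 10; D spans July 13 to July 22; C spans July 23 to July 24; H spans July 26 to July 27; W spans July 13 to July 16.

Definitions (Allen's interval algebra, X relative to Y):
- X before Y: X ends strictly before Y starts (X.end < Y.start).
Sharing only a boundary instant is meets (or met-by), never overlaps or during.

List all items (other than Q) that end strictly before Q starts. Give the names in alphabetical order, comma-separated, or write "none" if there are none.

Target Q = [July 12, July 22].
A [July 2, July 10] → before → yes.
B [July 17, July 25] → overlapped-by → no.
C [July 23, July 24] → after → no.
D [July 13, July 22] → finishes → no.
F [July 6, July 7] → before → yes.
H [July 26, July 27] → after → no.
K [July 21, July 26] → overlapped-by → no.
U [July 16, July 18] → during → no.
V [July 4, July 7] → before → yes.
W [July 13, July 16] → during → no.
Result: A, F, V.

A, F, V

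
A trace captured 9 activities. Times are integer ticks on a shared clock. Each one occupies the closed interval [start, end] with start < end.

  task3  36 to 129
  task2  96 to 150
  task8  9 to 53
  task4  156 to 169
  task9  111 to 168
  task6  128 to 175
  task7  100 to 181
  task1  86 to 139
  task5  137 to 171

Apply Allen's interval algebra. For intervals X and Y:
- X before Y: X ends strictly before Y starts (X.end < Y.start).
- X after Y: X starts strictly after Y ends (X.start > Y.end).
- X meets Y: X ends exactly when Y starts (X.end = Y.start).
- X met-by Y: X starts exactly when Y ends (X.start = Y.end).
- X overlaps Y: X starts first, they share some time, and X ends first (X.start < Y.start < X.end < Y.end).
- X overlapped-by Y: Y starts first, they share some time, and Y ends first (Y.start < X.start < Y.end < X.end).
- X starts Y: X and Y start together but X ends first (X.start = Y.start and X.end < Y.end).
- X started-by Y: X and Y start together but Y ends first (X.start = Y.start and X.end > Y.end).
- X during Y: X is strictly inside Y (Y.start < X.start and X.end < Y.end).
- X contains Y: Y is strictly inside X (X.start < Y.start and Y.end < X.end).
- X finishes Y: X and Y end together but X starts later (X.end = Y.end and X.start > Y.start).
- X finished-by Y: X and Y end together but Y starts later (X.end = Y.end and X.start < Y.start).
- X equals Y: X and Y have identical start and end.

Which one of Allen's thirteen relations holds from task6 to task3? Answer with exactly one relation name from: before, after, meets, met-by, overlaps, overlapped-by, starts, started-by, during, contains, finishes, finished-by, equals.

task6 = [128, 175]; task3 = [36, 129].
Compare endpoints: task6.start > task3.start, task6.start < task3.end, task6.end > task3.start, task6.end > task3.end.
That pattern is 'overlapped-by'.

overlapped-by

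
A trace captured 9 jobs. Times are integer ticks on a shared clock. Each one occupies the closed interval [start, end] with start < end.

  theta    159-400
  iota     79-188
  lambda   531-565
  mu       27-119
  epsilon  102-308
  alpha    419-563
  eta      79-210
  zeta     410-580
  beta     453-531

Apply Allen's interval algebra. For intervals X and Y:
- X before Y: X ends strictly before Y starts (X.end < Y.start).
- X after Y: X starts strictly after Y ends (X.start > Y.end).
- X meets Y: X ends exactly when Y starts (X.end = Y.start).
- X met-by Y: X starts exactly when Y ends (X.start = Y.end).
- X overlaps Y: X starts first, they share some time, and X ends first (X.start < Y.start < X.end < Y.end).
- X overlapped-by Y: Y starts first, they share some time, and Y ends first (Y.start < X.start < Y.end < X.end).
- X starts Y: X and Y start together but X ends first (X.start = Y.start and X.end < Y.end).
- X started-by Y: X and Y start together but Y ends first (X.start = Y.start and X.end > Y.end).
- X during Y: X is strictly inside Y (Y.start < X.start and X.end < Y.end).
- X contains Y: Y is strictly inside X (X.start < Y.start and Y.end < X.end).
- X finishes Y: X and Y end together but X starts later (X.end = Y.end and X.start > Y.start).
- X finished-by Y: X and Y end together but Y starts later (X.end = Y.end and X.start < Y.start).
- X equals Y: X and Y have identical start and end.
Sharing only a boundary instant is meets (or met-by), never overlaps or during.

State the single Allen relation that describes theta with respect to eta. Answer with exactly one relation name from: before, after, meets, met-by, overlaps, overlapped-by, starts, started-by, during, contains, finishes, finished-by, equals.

overlapped-by

theta = [159, 400]; eta = [79, 210].
Compare endpoints: theta.start > eta.start, theta.start < eta.end, theta.end > eta.start, theta.end > eta.end.
That pattern is 'overlapped-by'.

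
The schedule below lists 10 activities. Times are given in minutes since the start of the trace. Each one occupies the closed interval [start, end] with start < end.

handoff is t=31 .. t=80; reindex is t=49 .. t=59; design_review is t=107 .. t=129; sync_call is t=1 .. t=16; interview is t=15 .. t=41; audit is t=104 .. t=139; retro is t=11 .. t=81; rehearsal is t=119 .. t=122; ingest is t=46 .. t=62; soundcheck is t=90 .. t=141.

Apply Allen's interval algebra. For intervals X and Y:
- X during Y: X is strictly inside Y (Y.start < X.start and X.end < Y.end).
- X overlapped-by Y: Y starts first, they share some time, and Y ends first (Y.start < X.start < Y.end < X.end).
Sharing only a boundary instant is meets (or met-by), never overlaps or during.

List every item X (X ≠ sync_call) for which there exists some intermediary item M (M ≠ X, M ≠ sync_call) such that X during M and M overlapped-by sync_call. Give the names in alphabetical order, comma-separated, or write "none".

Target sync_call = [t=1, t=16].
Intermediaries M with M overlapped-by sync_call: interview, retro.
Via interview — items with X during interview: none.
Via retro — items with X during retro: handoff, ingest, interview, reindex.
Union: handoff, ingest, interview, reindex.

handoff, ingest, interview, reindex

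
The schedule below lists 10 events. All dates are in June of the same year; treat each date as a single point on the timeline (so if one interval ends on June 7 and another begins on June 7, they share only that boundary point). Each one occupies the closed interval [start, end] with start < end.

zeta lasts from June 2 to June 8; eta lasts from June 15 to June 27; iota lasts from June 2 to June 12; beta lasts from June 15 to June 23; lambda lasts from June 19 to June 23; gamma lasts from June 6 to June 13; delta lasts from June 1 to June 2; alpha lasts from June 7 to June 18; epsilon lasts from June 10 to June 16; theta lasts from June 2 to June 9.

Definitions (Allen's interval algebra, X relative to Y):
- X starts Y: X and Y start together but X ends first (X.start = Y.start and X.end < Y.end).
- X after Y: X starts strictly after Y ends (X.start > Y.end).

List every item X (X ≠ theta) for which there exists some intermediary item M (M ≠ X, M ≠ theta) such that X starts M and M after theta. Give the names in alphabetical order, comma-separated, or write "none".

beta

Target theta = [June 2, June 9].
Intermediaries M with M after theta: beta, epsilon, eta, lambda.
Via beta — items with X starts beta: none.
Via epsilon — items with X starts epsilon: none.
Via eta — items with X starts eta: beta.
Via lambda — items with X starts lambda: none.
Union: beta.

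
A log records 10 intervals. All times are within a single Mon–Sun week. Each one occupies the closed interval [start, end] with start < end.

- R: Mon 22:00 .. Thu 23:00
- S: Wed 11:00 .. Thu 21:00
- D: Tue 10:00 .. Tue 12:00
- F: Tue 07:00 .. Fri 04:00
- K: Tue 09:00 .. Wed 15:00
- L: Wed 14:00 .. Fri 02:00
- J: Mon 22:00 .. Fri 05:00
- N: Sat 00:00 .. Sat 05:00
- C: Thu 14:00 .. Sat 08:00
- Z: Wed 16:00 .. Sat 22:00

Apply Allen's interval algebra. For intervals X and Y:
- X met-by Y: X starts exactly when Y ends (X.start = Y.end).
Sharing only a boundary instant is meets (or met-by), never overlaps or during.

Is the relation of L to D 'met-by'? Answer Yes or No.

L = [Wed 14:00, Fri 02:00], D = [Tue 10:00, Tue 12:00].
Actual relation of L to D: after.
Asked whether 'met-by' holds → No.

No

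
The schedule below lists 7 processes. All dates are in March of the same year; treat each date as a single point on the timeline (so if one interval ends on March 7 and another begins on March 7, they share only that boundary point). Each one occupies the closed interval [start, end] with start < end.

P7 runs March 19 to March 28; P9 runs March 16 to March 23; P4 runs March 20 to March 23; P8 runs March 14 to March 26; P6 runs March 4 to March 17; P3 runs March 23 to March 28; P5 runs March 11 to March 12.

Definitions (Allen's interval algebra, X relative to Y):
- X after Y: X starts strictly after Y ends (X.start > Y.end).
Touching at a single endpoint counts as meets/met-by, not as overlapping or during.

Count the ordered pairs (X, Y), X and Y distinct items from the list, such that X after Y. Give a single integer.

8

Checking all 42 ordered pairs for relation 'after'; matching pairs in alphabetical order:
(P3, P5): P3 after P5 ✓
(P3, P6): P3 after P6 ✓
(P4, P5): P4 after P5 ✓
(P4, P6): P4 after P6 ✓
(P7, P5): P7 after P5 ✓
(P7, P6): P7 after P6 ✓
(P8, P5): P8 after P5 ✓
(P9, P5): P9 after P5 ✓
Count: 8.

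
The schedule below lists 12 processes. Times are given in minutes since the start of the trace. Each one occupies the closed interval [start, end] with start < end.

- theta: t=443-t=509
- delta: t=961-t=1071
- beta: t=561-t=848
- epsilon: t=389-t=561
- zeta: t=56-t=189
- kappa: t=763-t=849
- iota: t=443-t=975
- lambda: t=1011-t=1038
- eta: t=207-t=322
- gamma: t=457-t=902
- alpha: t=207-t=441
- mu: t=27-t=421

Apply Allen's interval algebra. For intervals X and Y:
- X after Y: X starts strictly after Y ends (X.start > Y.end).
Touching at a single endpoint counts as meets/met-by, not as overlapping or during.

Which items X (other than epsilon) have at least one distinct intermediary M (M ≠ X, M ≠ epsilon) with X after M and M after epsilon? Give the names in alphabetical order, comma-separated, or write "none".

Target epsilon = [t=389, t=561].
Intermediaries M with M after epsilon: delta, kappa, lambda.
Via delta — items with X after delta: none.
Via kappa — items with X after kappa: delta, lambda.
Via lambda — items with X after lambda: none.
Union: delta, lambda.

delta, lambda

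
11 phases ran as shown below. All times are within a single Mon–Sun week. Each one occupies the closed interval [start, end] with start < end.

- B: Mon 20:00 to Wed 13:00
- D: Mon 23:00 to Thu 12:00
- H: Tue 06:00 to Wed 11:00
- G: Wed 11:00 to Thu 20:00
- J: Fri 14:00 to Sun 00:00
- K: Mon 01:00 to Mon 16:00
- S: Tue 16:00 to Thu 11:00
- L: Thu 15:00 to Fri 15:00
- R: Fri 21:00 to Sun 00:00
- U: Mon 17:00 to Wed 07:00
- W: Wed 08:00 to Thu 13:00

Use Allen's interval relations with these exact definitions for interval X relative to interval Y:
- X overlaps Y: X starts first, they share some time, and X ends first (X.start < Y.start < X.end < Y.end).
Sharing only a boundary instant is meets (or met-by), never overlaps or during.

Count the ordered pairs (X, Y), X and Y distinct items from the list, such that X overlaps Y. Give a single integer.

17

Checking all 110 ordered pairs for relation 'overlaps'; matching pairs in alphabetical order:
(B, D): B overlaps D ✓
(B, G): B overlaps G ✓
(B, S): B overlaps S ✓
(B, W): B overlaps W ✓
(D, G): D overlaps G ✓
(D, W): D overlaps W ✓
(G, L): G overlaps L ✓
(H, S): H overlaps S ✓
(H, W): H overlaps W ✓
(L, J): L overlaps J ✓
(S, G): S overlaps G ✓
(S, W): S overlaps W ✓
(U, B): U overlaps B ✓
(U, D): U overlaps D ✓
(U, H): U overlaps H ✓
(U, S): U overlaps S ✓
(W, G): W overlaps G ✓
Count: 17.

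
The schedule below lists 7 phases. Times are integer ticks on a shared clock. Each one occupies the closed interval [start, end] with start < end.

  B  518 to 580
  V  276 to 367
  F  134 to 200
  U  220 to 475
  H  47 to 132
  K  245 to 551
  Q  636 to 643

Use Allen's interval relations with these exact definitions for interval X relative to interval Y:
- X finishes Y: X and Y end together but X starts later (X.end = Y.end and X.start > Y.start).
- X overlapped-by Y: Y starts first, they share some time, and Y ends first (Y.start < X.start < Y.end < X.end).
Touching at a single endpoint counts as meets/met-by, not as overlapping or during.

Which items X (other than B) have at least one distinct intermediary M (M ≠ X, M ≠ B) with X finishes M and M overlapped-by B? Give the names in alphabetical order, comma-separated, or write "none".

Target B = [518, 580].
Intermediaries M with M overlapped-by B: none.
Union: none.

none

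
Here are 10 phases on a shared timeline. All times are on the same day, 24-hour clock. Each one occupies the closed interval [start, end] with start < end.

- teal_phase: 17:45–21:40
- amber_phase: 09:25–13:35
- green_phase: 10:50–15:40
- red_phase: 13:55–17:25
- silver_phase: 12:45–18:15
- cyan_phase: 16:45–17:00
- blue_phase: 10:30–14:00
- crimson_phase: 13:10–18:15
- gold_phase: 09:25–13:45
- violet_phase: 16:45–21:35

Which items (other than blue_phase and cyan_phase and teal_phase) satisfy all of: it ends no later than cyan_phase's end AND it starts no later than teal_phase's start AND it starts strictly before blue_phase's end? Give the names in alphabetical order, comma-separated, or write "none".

Conditions: its end is no later than cyan_phase's end (X.end <= 17:00) AND its start is no later than teal_phase's start (X.start <= 17:45) AND its start is strictly before blue_phase's end (X.start < 14:00).
amber_phase: end 13:35 <= 17:00? ✓; start 09:25 <= 17:45? ✓; start 09:25 < 14:00? ✓ → yes.
crimson_phase: end 18:15 <= 17:00? ✗; start 13:10 <= 17:45? ✓; start 13:10 < 14:00? ✓ → no.
gold_phase: end 13:45 <= 17:00? ✓; start 09:25 <= 17:45? ✓; start 09:25 < 14:00? ✓ → yes.
green_phase: end 15:40 <= 17:00? ✓; start 10:50 <= 17:45? ✓; start 10:50 < 14:00? ✓ → yes.
red_phase: end 17:25 <= 17:00? ✗; start 13:55 <= 17:45? ✓; start 13:55 < 14:00? ✓ → no.
silver_phase: end 18:15 <= 17:00? ✗; start 12:45 <= 17:45? ✓; start 12:45 < 14:00? ✓ → no.
violet_phase: end 21:35 <= 17:00? ✗; start 16:45 <= 17:45? ✓; start 16:45 < 14:00? ✗ → no.
Result: amber_phase, gold_phase, green_phase.

amber_phase, gold_phase, green_phase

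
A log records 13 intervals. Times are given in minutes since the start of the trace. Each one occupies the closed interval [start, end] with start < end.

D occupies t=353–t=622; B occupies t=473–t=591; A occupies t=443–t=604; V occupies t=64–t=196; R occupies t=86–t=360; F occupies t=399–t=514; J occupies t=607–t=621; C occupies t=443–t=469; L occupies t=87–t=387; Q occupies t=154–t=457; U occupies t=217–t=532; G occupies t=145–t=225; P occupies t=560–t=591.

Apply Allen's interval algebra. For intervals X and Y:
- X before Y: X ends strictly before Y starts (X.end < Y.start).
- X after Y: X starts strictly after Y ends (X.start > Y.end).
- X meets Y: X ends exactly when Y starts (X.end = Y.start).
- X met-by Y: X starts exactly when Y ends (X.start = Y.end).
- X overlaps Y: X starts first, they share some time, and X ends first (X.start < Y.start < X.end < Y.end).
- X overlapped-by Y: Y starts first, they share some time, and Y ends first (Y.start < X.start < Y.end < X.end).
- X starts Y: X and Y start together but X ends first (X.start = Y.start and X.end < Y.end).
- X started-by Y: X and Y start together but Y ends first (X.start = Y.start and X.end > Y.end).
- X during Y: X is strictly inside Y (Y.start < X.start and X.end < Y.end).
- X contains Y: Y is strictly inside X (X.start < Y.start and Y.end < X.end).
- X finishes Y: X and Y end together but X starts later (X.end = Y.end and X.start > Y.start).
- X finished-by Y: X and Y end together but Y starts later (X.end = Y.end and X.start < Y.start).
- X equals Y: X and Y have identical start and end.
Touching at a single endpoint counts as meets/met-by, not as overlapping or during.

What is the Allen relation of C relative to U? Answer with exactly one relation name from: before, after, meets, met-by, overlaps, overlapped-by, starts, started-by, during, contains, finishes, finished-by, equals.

during

C = [t=443, t=469]; U = [t=217, t=532].
Compare endpoints: C.start > U.start, C.start < U.end, C.end > U.start, C.end < U.end.
That pattern is 'during'.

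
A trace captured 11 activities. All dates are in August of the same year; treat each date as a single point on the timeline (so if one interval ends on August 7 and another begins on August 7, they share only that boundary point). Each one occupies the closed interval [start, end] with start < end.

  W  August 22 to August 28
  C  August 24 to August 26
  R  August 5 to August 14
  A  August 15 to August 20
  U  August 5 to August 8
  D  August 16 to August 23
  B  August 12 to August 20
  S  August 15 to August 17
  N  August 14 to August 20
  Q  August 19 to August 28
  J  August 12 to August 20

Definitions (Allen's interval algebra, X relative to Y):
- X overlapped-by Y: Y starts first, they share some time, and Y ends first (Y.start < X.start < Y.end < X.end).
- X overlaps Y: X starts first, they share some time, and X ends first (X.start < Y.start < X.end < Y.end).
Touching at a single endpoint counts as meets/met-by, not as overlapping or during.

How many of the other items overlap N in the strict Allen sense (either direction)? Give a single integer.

Target N = [August 14, August 20].
A [August 15, August 20] → finishes → no.
B [August 12, August 20] → finished-by → no.
C [August 24, August 26] → after → no.
D [August 16, August 23] → overlapped-by → counts.
J [August 12, August 20] → finished-by → no.
Q [August 19, August 28] → overlapped-by → counts.
R [August 5, August 14] → meets → no.
S [August 15, August 17] → during → no.
U [August 5, August 8] → before → no.
W [August 22, August 28] → after → no.
Total: 2.

2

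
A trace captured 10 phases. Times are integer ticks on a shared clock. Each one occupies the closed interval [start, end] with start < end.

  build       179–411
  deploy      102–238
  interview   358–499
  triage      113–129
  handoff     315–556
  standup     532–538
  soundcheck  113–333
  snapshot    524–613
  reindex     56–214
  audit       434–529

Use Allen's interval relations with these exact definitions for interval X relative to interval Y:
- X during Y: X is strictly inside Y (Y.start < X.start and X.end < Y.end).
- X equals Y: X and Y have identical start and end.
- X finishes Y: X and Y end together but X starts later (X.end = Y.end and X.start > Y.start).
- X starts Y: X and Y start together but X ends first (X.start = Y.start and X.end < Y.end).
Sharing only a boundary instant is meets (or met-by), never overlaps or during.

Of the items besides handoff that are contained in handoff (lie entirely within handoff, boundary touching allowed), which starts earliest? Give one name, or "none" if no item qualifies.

interview

Target handoff = [315, 556].
audit [434, 529] → during → candidate.
build [179, 411] → overlaps → excluded.
deploy [102, 238] → before → excluded.
interview [358, 499] → during → candidate.
reindex [56, 214] → before → excluded.
snapshot [524, 613] → overlapped-by → excluded.
soundcheck [113, 333] → overlaps → excluded.
standup [532, 538] → during → candidate.
triage [113, 129] → before → excluded.
Among candidates, earliest start is 358 → interview.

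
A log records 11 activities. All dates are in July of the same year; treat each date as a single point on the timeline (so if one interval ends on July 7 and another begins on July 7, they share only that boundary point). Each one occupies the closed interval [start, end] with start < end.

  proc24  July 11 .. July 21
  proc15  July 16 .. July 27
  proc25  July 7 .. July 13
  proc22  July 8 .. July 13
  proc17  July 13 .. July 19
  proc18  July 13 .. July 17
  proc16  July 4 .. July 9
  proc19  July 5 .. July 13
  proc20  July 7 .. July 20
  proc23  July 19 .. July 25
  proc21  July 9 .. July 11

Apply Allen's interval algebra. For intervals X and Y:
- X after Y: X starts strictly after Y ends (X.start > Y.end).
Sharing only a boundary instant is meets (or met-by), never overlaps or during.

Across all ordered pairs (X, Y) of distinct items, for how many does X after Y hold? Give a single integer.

Checking all 110 ordered pairs for relation 'after'; matching pairs in alphabetical order:
(proc15, proc16): proc15 after proc16 ✓
(proc15, proc19): proc15 after proc19 ✓
(proc15, proc21): proc15 after proc21 ✓
(proc15, proc22): proc15 after proc22 ✓
(proc15, proc25): proc15 after proc25 ✓
(proc17, proc16): proc17 after proc16 ✓
(proc17, proc21): proc17 after proc21 ✓
(proc18, proc16): proc18 after proc16 ✓
(proc18, proc21): proc18 after proc21 ✓
(proc23, proc16): proc23 after proc16 ✓
(proc23, proc18): proc23 after proc18 ✓
(proc23, proc19): proc23 after proc19 ✓
(proc23, proc21): proc23 after proc21 ✓
(proc23, proc22): proc23 after proc22 ✓
(proc23, proc25): proc23 after proc25 ✓
(proc24, proc16): proc24 after proc16 ✓
Count: 16.

16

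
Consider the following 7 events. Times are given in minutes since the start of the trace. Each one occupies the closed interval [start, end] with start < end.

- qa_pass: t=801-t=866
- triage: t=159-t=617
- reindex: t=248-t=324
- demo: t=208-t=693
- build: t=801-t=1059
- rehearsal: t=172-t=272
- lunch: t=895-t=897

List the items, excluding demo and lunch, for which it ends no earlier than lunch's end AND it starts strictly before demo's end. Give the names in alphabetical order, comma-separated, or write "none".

none

Conditions: its end is no earlier than lunch's end (X.end >= t=897) AND its start is strictly before demo's end (X.start < t=693).
build: end t=1059 >= t=897? ✓; start t=801 < t=693? ✗ → no.
qa_pass: end t=866 >= t=897? ✗; start t=801 < t=693? ✗ → no.
rehearsal: end t=272 >= t=897? ✗; start t=172 < t=693? ✓ → no.
reindex: end t=324 >= t=897? ✗; start t=248 < t=693? ✓ → no.
triage: end t=617 >= t=897? ✗; start t=159 < t=693? ✓ → no.
Result: none.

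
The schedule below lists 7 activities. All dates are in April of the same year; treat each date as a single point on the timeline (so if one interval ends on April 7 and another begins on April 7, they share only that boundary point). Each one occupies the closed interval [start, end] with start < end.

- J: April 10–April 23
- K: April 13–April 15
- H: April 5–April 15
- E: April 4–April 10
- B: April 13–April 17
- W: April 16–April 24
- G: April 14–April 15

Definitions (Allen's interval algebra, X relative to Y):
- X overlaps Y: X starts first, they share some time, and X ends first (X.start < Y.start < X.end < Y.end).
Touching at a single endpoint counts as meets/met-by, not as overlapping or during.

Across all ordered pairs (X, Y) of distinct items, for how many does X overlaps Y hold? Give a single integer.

5

Checking all 42 ordered pairs for relation 'overlaps'; matching pairs in alphabetical order:
(B, W): B overlaps W ✓
(E, H): E overlaps H ✓
(H, B): H overlaps B ✓
(H, J): H overlaps J ✓
(J, W): J overlaps W ✓
Count: 5.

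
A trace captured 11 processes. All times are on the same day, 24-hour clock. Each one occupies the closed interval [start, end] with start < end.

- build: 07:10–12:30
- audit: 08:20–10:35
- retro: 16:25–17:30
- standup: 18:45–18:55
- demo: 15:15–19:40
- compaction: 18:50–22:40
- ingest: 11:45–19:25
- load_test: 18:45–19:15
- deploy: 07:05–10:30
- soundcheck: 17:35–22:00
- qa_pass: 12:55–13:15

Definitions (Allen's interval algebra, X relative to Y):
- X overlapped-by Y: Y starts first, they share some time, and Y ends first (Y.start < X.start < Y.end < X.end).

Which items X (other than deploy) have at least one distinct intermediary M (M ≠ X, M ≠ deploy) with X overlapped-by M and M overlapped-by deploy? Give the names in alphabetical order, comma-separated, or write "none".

ingest

Target deploy = [07:05, 10:30].
Intermediaries M with M overlapped-by deploy: audit, build.
Via audit — items with X overlapped-by audit: none.
Via build — items with X overlapped-by build: ingest.
Union: ingest.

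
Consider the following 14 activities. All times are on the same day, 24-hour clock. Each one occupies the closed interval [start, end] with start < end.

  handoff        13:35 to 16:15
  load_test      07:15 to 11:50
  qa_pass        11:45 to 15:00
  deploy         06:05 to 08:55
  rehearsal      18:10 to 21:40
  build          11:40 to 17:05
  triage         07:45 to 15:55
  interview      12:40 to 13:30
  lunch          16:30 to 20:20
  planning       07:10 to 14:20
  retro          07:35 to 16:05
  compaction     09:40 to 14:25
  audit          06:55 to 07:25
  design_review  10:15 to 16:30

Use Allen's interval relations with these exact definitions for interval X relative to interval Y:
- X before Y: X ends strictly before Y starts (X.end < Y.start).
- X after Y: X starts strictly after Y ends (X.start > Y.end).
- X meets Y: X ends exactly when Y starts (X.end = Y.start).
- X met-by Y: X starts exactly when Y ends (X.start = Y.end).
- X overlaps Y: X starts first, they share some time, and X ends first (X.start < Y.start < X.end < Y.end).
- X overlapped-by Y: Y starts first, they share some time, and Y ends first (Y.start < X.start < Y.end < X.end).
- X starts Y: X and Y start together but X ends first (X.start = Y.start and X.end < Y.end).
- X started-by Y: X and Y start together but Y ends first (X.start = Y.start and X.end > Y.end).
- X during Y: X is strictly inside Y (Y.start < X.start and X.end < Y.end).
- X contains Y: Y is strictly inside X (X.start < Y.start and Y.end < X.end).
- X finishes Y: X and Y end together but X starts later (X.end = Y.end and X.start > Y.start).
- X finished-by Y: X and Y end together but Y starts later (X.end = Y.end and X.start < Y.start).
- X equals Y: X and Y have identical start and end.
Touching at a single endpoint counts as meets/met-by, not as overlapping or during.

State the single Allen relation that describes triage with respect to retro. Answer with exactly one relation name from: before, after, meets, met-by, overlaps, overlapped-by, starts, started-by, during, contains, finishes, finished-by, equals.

triage = [07:45, 15:55]; retro = [07:35, 16:05].
Compare endpoints: triage.start > retro.start, triage.start < retro.end, triage.end > retro.start, triage.end < retro.end.
That pattern is 'during'.

during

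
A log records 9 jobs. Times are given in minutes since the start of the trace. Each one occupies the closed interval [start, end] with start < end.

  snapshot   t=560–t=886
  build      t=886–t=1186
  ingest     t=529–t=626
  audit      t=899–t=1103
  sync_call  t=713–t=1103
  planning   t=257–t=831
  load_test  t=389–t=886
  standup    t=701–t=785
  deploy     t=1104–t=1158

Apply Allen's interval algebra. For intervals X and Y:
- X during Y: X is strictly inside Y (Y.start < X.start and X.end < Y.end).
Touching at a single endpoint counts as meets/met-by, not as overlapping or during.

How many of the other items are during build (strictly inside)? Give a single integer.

2

Target build = [t=886, t=1186].
audit [t=899, t=1103] → during → counts.
deploy [t=1104, t=1158] → during → counts.
ingest [t=529, t=626] → before → no.
load_test [t=389, t=886] → meets → no.
planning [t=257, t=831] → before → no.
snapshot [t=560, t=886] → meets → no.
standup [t=701, t=785] → before → no.
sync_call [t=713, t=1103] → overlaps → no.
Total: 2.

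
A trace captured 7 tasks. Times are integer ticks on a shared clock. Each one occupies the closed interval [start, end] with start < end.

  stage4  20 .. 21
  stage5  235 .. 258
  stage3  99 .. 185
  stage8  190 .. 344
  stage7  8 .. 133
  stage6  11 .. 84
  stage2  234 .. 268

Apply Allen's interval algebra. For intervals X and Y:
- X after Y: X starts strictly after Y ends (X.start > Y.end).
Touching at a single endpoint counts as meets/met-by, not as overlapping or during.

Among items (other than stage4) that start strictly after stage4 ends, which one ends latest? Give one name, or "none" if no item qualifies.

Target stage4 = [20, 21].
stage2 [234, 268] → after → candidate.
stage3 [99, 185] → after → candidate.
stage5 [235, 258] → after → candidate.
stage6 [11, 84] → contains → excluded.
stage7 [8, 133] → contains → excluded.
stage8 [190, 344] → after → candidate.
Among candidates, latest end is 344 → stage8.

stage8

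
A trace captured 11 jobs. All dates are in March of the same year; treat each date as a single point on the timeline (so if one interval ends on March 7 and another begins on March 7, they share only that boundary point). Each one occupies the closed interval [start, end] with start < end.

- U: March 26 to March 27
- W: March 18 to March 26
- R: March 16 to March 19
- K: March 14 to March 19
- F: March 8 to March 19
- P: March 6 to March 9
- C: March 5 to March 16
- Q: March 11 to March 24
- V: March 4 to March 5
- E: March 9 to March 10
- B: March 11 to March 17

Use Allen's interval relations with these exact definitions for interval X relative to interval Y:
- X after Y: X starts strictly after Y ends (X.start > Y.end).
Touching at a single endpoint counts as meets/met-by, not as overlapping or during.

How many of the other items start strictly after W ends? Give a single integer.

0

Target W = [March 18, March 26].
B [March 11, March 17] → before → no.
C [March 5, March 16] → before → no.
E [March 9, March 10] → before → no.
F [March 8, March 19] → overlaps → no.
K [March 14, March 19] → overlaps → no.
P [March 6, March 9] → before → no.
Q [March 11, March 24] → overlaps → no.
R [March 16, March 19] → overlaps → no.
U [March 26, March 27] → met-by → no.
V [March 4, March 5] → before → no.
Total: 0.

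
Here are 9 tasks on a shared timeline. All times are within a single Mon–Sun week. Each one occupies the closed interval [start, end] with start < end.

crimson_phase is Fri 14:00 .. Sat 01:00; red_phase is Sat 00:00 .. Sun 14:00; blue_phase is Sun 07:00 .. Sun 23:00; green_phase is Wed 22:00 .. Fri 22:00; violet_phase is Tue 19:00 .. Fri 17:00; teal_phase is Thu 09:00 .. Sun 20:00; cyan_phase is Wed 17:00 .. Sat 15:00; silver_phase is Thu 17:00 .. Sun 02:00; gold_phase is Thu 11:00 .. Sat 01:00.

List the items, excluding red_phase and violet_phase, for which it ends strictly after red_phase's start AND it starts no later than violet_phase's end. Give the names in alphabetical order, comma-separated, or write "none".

crimson_phase, cyan_phase, gold_phase, silver_phase, teal_phase

Conditions: its end is strictly after red_phase's start (X.end > Sat 00:00) AND its start is no later than violet_phase's end (X.start <= Fri 17:00).
blue_phase: end Sun 23:00 > Sat 00:00? ✓; start Sun 07:00 <= Fri 17:00? ✗ → no.
crimson_phase: end Sat 01:00 > Sat 00:00? ✓; start Fri 14:00 <= Fri 17:00? ✓ → yes.
cyan_phase: end Sat 15:00 > Sat 00:00? ✓; start Wed 17:00 <= Fri 17:00? ✓ → yes.
gold_phase: end Sat 01:00 > Sat 00:00? ✓; start Thu 11:00 <= Fri 17:00? ✓ → yes.
green_phase: end Fri 22:00 > Sat 00:00? ✗; start Wed 22:00 <= Fri 17:00? ✓ → no.
silver_phase: end Sun 02:00 > Sat 00:00? ✓; start Thu 17:00 <= Fri 17:00? ✓ → yes.
teal_phase: end Sun 20:00 > Sat 00:00? ✓; start Thu 09:00 <= Fri 17:00? ✓ → yes.
Result: crimson_phase, cyan_phase, gold_phase, silver_phase, teal_phase.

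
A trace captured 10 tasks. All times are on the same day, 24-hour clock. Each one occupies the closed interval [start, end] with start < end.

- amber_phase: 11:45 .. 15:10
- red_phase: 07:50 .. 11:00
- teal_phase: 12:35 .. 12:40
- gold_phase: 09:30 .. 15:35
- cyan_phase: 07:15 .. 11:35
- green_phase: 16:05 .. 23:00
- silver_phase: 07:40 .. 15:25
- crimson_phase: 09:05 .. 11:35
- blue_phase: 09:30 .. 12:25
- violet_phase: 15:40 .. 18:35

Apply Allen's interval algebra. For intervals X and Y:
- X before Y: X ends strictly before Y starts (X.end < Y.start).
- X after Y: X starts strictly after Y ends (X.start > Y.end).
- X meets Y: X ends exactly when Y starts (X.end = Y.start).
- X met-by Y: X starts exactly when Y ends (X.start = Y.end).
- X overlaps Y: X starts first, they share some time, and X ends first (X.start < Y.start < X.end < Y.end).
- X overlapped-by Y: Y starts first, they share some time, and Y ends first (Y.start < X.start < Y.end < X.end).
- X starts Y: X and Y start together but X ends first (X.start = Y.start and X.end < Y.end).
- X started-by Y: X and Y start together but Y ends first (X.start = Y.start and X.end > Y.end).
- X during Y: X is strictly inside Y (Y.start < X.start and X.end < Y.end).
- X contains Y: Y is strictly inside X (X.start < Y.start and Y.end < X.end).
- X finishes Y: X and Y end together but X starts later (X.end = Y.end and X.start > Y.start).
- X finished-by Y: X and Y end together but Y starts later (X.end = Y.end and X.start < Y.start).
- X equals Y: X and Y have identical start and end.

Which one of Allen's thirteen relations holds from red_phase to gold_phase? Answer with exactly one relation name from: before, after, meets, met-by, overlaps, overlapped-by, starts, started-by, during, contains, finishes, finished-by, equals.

overlaps

red_phase = [07:50, 11:00]; gold_phase = [09:30, 15:35].
Compare endpoints: red_phase.start < gold_phase.start, red_phase.start < gold_phase.end, red_phase.end > gold_phase.start, red_phase.end < gold_phase.end.
That pattern is 'overlaps'.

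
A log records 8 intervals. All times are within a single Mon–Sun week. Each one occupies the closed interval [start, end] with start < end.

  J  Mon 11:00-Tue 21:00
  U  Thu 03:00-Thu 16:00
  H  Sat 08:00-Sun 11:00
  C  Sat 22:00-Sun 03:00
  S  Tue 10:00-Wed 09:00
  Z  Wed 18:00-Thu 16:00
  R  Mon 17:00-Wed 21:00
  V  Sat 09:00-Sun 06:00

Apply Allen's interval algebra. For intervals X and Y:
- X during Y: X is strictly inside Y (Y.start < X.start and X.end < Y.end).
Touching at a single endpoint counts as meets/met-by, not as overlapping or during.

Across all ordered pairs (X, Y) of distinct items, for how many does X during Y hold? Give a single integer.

4

Checking all 56 ordered pairs for relation 'during'; matching pairs in alphabetical order:
(C, H): C during H ✓
(C, V): C during V ✓
(S, R): S during R ✓
(V, H): V during H ✓
Count: 4.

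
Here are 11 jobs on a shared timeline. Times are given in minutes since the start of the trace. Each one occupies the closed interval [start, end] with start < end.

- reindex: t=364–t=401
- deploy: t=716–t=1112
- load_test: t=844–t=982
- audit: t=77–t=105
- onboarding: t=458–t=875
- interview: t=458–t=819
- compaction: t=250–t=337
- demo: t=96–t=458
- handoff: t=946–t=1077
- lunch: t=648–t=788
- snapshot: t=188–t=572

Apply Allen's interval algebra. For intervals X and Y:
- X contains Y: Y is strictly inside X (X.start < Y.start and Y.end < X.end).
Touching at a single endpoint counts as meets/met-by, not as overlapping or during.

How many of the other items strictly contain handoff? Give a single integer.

Target handoff = [t=946, t=1077].
audit [t=77, t=105] → before → no.
compaction [t=250, t=337] → before → no.
demo [t=96, t=458] → before → no.
deploy [t=716, t=1112] → contains → counts.
interview [t=458, t=819] → before → no.
load_test [t=844, t=982] → overlaps → no.
lunch [t=648, t=788] → before → no.
onboarding [t=458, t=875] → before → no.
reindex [t=364, t=401] → before → no.
snapshot [t=188, t=572] → before → no.
Total: 1.

1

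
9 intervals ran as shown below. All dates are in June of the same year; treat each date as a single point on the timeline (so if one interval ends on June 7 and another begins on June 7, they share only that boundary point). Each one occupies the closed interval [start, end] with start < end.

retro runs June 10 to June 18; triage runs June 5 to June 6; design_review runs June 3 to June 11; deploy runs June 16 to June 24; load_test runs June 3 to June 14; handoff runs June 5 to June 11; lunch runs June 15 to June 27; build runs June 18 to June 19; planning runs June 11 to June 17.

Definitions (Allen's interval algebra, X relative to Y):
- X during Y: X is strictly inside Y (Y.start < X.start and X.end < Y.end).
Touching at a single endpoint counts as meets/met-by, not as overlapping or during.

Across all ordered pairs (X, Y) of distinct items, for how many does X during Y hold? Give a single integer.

Checking all 72 ordered pairs for relation 'during'; matching pairs in alphabetical order:
(build, deploy): build during deploy ✓
(build, lunch): build during lunch ✓
(deploy, lunch): deploy during lunch ✓
(handoff, load_test): handoff during load_test ✓
(planning, retro): planning during retro ✓
(triage, design_review): triage during design_review ✓
(triage, load_test): triage during load_test ✓
Count: 7.

7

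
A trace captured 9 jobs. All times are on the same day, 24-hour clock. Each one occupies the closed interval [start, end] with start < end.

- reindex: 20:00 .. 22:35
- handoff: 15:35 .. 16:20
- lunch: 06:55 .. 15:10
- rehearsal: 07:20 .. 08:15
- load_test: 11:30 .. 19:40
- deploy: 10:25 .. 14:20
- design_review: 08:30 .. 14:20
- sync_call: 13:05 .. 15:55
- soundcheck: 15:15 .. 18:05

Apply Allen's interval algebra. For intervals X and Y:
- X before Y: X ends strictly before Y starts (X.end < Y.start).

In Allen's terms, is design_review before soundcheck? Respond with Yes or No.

design_review = [08:30, 14:20], soundcheck = [15:15, 18:05].
Actual relation of design_review to soundcheck: before.
Asked whether 'before' holds → Yes.

Yes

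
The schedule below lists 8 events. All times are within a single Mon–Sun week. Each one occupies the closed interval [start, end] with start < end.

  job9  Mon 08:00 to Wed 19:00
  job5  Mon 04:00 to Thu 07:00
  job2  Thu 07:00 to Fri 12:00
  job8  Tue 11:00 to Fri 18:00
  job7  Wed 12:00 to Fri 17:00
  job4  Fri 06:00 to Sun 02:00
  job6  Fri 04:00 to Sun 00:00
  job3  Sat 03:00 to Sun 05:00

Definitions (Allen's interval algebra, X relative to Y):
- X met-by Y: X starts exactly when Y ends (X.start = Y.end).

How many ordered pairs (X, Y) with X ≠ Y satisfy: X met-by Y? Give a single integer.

1

Checking all 56 ordered pairs for relation 'met-by'; matching pairs in alphabetical order:
(job2, job5): job2 met-by job5 ✓
Count: 1.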